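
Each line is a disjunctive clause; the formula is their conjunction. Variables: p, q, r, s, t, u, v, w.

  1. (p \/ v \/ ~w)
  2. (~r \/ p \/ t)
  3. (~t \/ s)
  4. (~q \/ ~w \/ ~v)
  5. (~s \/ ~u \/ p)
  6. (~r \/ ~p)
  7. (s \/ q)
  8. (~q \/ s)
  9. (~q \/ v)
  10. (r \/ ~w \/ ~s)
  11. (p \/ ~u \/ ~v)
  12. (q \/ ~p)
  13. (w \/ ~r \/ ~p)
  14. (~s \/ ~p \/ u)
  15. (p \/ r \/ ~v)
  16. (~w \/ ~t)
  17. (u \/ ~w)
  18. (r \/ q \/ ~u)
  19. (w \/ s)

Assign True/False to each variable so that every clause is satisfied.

Set p = False and propagate.
The remaining clauses are satisfied by q = False, r = True, s = True, t = True, u = False, v = True, w = False.
Every clause has at least one true literal under this assignment.

p = F, q = F, r = T, s = T, t = T, u = F, v = T, w = F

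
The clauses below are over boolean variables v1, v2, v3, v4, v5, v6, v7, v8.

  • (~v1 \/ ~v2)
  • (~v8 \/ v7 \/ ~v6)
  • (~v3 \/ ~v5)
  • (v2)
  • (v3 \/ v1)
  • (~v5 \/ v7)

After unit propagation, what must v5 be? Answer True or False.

False

(v2) stands alone — v2 = True.
From (~v2 \/ ~v1) and v2 = True: v1 = False.
(v3 \/ v1): since v1 = False, the clause reduces to (v3). v3 = True.
(~v5 \/ ~v3): since v3 = True, the clause reduces to (~v5). v5 = False.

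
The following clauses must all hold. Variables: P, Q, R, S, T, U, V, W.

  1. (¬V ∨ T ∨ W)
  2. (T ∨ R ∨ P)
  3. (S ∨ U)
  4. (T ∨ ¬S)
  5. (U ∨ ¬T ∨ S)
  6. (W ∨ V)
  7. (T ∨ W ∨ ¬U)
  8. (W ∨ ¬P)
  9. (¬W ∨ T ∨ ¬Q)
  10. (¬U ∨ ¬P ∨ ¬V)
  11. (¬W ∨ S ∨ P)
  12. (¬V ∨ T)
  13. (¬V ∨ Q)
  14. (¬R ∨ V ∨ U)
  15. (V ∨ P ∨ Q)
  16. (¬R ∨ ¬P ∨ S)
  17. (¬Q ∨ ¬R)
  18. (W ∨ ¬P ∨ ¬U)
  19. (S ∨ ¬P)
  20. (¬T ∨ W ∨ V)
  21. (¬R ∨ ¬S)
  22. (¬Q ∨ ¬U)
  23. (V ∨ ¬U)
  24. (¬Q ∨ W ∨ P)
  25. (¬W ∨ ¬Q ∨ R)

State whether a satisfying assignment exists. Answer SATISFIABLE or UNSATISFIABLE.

Branch on P: take P = True.
  then W is forced to True.
  then S is forced to True.
  then T is forced to True.
  then R is forced to False.
  then Q is forced to False.
  then V is forced to False.
  then U is forced to False.
Every clause has at least one true literal under this assignment.
So P=1  Q=0  R=0  S=1  T=1  U=0  V=0  W=1 is a satisfying assignment.

SATISFIABLE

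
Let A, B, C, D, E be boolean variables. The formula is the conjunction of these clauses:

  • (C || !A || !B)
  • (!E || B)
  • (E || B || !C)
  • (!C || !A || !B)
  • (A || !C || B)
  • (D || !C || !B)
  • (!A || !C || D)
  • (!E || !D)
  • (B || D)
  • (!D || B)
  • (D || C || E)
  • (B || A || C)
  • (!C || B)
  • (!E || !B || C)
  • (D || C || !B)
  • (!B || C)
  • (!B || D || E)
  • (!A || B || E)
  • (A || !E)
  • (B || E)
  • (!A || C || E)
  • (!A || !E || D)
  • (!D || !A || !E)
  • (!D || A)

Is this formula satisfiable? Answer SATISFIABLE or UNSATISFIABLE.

UNSATISFIABLE

B = True:
  propagation gives C=True, A=False, D=True; an empty clause results — contradiction.
B = False:
  propagation gives E=False; an empty clause results — contradiction.
Every branch closes, so no satisfying assignment exists.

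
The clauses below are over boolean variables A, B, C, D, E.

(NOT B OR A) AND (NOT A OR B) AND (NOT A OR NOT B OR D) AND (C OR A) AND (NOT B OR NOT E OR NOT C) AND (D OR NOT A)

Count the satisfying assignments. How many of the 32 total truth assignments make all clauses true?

7

Satisfying assignments:
  A=F B=F C=T D=F E=F
  A=F B=F C=T D=F E=T
  A=F B=F C=T D=T E=F
  A=F B=F C=T D=T E=T
  A=T B=T C=F D=T E=F
  A=T B=T C=F D=T E=T
  A=T B=T C=T D=T E=F
Count: 7.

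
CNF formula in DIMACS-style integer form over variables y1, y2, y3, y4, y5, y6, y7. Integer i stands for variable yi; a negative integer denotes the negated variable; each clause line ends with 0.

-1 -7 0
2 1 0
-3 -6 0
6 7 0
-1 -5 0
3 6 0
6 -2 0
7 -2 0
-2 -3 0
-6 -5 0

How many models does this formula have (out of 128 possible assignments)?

4

Satisfying assignments:
  y1=F y2=T y3=F y4=F y5=F y6=T y7=T
  y1=F y2=T y3=F y4=T y5=F y6=T y7=T
  y1=T y2=F y3=F y4=F y5=F y6=T y7=F
  y1=T y2=F y3=F y4=T y5=F y6=T y7=F
That's 4 in total.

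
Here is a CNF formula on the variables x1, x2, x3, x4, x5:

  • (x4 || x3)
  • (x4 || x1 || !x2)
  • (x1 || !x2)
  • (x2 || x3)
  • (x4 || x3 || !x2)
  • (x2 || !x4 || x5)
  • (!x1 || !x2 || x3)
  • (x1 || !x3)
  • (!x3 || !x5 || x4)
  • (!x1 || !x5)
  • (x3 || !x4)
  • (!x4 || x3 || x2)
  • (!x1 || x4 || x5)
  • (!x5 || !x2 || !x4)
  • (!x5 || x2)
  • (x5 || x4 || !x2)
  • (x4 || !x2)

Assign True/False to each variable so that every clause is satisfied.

x1=True, x2=True, x3=True, x4=True, x5=False

Branch on x1: take x1 = True.
  then x5 is forced to False.
  then x4 is forced to True.
  then x2 is forced to True.
  then x3 is forced to True.
Check each clause:
  1. (x3 || x4) — x3 is true.
  2. (x1 || x4 || !x2) — x1 is true.
  3. (x1 || !x2) — x1 is true.
  4. (x3 || x2) — x2 is true.
  5. (x3 || x4 || !x2) — x3 is true.
  6. (x5 || !x4 || x2) — x2 is true.
  7. (x3 || !x2 || !x1) — x3 is true.
  8. (x1 || !x3) — x1 is true.
  9. (x4 || !x3 || !x5) — !x5 is true.
  10. (!x1 || !x5) — !x5 is true.
  11. (x3 || !x4) — x3 is true.
  12. (x3 || x2 || !x4) — x2 is true.
  13. (!x1 || x5 || x4) — x4 is true.
  14. (!x4 || !x5 || !x2) — !x5 is true.
  15. (!x5 || x2) — x2 is true.
  16. (!x2 || x5 || x4) — x4 is true.
  17. (x4 || !x2) — x4 is true.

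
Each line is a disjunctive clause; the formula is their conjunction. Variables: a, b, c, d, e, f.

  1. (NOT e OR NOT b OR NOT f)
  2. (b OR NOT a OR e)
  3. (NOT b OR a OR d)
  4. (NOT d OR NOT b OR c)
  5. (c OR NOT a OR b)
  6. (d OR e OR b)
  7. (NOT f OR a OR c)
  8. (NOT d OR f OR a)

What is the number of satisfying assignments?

19

Split on b, then a.
  b=1, a=1: 9 of the 16 assignments to (c,d,e,f) work.
  b=1, a=0: remaining (c,d,e,f) ∈ {(1,1,0,1)} — 1.
  b=0, a=1: remaining (c,d,e,f) ∈ {(1,0,1,0); (1,0,1,1); (1,1,1,0); (1,1,1,1)} — 4.
  b=0, a=0: 5 of the 16 assignments to (c,d,e,f) work.
Total: 9 + 1 + 4 + 5 = 19.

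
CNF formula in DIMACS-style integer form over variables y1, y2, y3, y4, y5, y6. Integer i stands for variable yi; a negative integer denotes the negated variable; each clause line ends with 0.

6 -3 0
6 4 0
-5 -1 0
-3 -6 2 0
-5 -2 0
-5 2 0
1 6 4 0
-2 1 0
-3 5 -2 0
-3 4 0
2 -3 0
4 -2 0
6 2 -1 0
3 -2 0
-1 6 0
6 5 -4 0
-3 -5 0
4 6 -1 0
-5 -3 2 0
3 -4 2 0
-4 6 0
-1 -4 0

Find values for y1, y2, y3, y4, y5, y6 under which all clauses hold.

y1 = F, y2 = F, y3 = F, y4 = F, y5 = F, y6 = T

Try y1 = False.
  then y2 is forced to False.
  then y5 is forced to False.
  then y3 is forced to False.
  then y4 is forced to False.
  then y6 is forced to True.
Every clause has at least one true literal under this assignment.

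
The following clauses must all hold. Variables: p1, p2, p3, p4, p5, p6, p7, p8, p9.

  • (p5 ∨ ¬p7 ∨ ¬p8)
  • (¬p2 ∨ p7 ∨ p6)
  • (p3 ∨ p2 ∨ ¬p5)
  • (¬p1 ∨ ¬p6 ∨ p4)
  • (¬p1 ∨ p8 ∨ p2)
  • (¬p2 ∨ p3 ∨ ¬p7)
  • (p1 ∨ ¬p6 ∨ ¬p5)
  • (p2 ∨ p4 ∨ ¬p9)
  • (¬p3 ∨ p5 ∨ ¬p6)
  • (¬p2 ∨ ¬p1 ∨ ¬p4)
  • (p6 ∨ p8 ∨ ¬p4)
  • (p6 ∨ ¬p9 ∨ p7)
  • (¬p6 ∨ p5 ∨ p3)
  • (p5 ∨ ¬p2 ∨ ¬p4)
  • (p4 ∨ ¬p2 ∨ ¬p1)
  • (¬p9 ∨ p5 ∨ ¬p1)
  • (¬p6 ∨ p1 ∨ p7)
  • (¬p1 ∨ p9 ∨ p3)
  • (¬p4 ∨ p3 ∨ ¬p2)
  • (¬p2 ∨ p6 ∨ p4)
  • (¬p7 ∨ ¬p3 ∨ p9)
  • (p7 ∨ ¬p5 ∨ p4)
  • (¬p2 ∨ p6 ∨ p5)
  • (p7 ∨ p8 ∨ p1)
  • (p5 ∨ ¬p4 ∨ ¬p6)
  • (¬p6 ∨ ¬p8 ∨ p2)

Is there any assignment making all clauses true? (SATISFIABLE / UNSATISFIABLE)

Try p1 = False.
Set p2 = True and propagate.
For the remaining variables, p3 = True, p4 = True, p5 = True, p6 = False, p7 = True, p8 = True, p9 = True works.
So p1=False, p2=True, p3=True, p4=True, p5=True, p6=False, p7=True, p8=True, p9=True is a satisfying assignment.

SATISFIABLE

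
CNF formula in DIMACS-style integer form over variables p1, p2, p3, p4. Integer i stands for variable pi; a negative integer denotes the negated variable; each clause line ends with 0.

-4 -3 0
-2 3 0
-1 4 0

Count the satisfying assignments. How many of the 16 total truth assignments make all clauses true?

5

The models are:
  p1=F p2=F p3=F p4=F
  p1=F p2=F p3=F p4=T
  p1=F p2=F p3=T p4=F
  p1=F p2=T p3=T p4=F
  p1=T p2=F p3=F p4=T
That's 5 in total.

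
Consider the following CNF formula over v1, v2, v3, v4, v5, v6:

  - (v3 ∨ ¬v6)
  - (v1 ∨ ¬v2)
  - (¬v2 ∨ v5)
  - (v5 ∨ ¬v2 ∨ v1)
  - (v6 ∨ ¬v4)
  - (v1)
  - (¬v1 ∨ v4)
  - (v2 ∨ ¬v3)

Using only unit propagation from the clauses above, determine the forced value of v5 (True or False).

True

(v1) is a unit clause: v1 = True.
(v4 ∨ ¬v1) with v1 = True leaves only v4, so v4 = True.
(¬v4 ∨ v6) with v4 = True leaves only v6, so v6 = True.
In (v3 ∨ ¬v6), ¬v6 is now false; v3 must hold, so v3 = True.
(¬v3 ∨ v2): since v3 = True, the clause reduces to (v2). v2 = True.
From (v5 ∨ ¬v2) and v2 = True: v5 = True.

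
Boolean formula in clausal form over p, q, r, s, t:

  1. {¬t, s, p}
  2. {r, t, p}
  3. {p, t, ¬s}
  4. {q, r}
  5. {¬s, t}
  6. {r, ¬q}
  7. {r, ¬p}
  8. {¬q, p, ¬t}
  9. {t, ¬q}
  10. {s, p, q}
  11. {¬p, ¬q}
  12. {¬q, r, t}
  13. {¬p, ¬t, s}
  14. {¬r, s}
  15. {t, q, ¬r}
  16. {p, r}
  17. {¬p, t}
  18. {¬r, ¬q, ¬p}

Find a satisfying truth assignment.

p = T, q = F, r = T, s = T, t = T

Set p = True and propagate.
  then r is forced to True.
  then q is forced to False.
  then s is forced to True.
  then t is forced to True.
Every clause has at least one true literal under this assignment.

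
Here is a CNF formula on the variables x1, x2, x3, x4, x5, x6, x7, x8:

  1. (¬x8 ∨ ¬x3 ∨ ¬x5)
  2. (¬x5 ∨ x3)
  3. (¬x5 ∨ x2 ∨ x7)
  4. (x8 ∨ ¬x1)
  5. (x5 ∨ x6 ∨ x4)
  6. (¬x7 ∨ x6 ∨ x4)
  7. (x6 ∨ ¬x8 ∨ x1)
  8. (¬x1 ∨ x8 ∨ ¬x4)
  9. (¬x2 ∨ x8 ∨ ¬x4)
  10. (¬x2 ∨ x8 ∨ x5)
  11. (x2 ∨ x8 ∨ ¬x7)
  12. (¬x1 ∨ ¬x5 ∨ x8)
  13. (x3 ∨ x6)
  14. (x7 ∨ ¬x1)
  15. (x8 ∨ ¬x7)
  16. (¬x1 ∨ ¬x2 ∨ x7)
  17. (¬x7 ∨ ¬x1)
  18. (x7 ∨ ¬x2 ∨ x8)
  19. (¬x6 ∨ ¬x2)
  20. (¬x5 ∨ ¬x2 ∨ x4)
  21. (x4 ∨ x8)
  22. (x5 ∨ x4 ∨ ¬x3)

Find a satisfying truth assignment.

Branch on x1: take x1 = False.
For the remaining variables, x2 = False, x3 = False, x4 = False, x5 = False, x6 = True, x7 = False, x8 = True works.

x1=0, x2=0, x3=0, x4=0, x5=0, x6=1, x7=0, x8=1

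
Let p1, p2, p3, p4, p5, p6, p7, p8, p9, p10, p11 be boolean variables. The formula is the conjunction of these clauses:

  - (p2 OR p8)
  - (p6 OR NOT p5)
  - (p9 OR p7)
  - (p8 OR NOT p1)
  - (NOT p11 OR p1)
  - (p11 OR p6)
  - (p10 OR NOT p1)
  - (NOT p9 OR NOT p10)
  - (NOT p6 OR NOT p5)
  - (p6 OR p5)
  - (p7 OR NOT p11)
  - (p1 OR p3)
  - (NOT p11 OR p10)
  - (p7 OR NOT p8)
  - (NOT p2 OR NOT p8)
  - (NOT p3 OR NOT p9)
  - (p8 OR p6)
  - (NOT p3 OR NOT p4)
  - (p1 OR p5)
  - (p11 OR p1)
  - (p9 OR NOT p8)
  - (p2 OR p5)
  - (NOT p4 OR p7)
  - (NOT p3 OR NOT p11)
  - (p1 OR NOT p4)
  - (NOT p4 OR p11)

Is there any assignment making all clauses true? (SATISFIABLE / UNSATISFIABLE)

p1 = True:
  propagation gives p8=True, p10=True, p9=False; an empty clause results — contradiction.
p1 = False:
  propagation gives p11=False; an empty clause results — contradiction.
Every branch closes, so no satisfying assignment exists.

UNSATISFIABLE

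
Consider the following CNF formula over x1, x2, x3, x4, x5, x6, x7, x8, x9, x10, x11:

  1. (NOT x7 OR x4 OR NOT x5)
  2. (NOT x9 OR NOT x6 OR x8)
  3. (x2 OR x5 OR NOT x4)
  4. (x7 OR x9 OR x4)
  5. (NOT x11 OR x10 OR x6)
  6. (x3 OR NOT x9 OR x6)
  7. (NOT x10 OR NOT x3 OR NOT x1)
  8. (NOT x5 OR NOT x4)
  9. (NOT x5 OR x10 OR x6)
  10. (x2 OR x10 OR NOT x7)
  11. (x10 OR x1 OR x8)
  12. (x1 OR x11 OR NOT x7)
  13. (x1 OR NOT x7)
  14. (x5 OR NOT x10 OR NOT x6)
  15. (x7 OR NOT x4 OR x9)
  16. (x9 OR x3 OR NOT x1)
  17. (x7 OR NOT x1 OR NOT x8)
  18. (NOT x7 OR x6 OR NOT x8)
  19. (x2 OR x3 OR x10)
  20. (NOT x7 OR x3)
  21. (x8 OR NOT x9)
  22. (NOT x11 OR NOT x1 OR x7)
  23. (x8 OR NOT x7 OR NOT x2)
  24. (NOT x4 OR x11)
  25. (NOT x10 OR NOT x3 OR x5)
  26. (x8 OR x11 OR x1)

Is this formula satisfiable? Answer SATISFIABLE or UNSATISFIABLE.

SATISFIABLE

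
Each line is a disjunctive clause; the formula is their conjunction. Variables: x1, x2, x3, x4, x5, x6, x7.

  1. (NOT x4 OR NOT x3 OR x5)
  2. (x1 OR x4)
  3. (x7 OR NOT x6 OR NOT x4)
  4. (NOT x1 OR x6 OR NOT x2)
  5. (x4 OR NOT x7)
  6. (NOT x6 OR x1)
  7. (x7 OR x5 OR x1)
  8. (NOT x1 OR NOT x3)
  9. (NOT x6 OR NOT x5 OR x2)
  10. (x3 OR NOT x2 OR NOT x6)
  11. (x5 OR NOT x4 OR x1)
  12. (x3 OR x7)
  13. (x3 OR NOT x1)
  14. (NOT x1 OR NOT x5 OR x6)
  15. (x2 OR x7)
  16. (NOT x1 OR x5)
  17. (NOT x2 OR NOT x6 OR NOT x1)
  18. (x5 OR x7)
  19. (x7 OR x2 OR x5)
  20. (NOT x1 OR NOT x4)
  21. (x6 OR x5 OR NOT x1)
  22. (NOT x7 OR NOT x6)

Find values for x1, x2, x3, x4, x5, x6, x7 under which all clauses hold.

Branch on x1: take x1 = False.
  then x4 is forced to True.
  then x6 is forced to False.
  then x5 is forced to True.
Try x2 = False.
  then x7 is forced to True.
x3 is now unconstrained; take x3 = True.
Check each clause:
  1. (NOT x4 OR x5 OR NOT x3) — x5 is true.
  2. (x1 OR x4) — x4 is true.
  3. (NOT x4 OR x7 OR NOT x6) — NOT x6 is true.
  4. (NOT x1 OR NOT x2 OR x6) — NOT x2 is true.
  5. (x4 OR NOT x7) — x4 is true.
  6. (NOT x6 OR x1) — NOT x6 is true.
  7. (x7 OR x5 OR x1) — x5 is true.
  8. (NOT x1 OR NOT x3) — NOT x1 is true.
  9. (NOT x6 OR NOT x5 OR x2) — NOT x6 is true.
  10. (x3 OR NOT x6 OR NOT x2) — NOT x6 is true.
  11. (x1 OR x5 OR NOT x4) — x5 is true.
  12. (x7 OR x3) — x3 is true.
  13. (NOT x1 OR x3) — x3 is true.
  14. (NOT x1 OR x6 OR NOT x5) — NOT x1 is true.
  15. (x2 OR x7) — x7 is true.
  16. (NOT x1 OR x5) — x5 is true.
  17. (NOT x6 OR NOT x1 OR NOT x2) — NOT x6 is true.
  18. (x5 OR x7) — x5 is true.
  19. (x7 OR x2 OR x5) — x5 is true.
  20. (NOT x4 OR NOT x1) — NOT x1 is true.
  21. (x6 OR x5 OR NOT x1) — x5 is true.
  22. (NOT x6 OR NOT x7) — NOT x6 is true.

x1=F, x2=F, x3=T, x4=T, x5=T, x6=F, x7=T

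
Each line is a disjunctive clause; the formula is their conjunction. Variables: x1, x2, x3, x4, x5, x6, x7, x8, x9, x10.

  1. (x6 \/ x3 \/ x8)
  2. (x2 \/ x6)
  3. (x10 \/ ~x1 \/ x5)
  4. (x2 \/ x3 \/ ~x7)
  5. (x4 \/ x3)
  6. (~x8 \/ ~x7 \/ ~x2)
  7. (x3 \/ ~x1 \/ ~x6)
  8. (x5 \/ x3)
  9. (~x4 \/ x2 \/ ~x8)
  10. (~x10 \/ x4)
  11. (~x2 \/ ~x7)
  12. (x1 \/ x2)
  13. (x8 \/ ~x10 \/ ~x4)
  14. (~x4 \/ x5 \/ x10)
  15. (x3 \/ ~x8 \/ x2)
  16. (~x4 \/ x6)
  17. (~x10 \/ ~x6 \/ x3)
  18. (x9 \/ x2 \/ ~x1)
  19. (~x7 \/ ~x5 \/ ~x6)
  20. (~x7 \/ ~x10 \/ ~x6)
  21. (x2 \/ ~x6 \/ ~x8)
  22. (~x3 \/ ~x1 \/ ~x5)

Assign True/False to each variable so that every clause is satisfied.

x1=0  x2=1  x3=1  x4=0  x5=0  x6=0  x7=0  x8=1  x9=1  x10=0

x7 occurs only negated in the remaining clauses — set x7 = False.
Pure literal: x9 appears only positively; assign x9 = True.
Try x1 = False.
  then x2 is forced to True.
The remaining clauses are satisfied by x3 = True, x4 = False, x5 = False, x6 = False, x8 = True, x10 = False.
Every clause has at least one true literal under this assignment.
Check each clause:
  1. (x3 \/ x8 \/ x6) — x8 is true.
  2. (x6 \/ x2) — x2 is true.
  3. (~x1 \/ x5 \/ x10) — ~x1 is true.
  4. (~x7 \/ x3 \/ x2) — ~x7 is true.
  5. (x3 \/ x4) — x3 is true.
  6. (~x2 \/ ~x7 \/ ~x8) — ~x7 is true.
  7. (~x1 \/ x3 \/ ~x6) — ~x6 is true.
  8. (x3 \/ x5) — x3 is true.
  9. (~x4 \/ x2 \/ ~x8) — x2 is true.
  10. (x4 \/ ~x10) — ~x10 is true.
  11. (~x2 \/ ~x7) — ~x7 is true.
  12. (x1 \/ x2) — x2 is true.
  13. (~x10 \/ ~x4 \/ x8) — x8 is true.
  14. (x5 \/ ~x4 \/ x10) — ~x4 is true.
  15. (x3 \/ ~x8 \/ x2) — x2 is true.
  16. (~x4 \/ x6) — ~x4 is true.
  17. (~x6 \/ ~x10 \/ x3) — ~x6 is true.
  18. (~x1 \/ x2 \/ x9) — x9 is true.
  19. (~x7 \/ ~x6 \/ ~x5) — ~x7 is true.
  20. (~x10 \/ ~x6 \/ ~x7) — ~x7 is true.
  21. (x2 \/ ~x8 \/ ~x6) — x2 is true.
  22. (~x1 \/ ~x3 \/ ~x5) — ~x5 is true.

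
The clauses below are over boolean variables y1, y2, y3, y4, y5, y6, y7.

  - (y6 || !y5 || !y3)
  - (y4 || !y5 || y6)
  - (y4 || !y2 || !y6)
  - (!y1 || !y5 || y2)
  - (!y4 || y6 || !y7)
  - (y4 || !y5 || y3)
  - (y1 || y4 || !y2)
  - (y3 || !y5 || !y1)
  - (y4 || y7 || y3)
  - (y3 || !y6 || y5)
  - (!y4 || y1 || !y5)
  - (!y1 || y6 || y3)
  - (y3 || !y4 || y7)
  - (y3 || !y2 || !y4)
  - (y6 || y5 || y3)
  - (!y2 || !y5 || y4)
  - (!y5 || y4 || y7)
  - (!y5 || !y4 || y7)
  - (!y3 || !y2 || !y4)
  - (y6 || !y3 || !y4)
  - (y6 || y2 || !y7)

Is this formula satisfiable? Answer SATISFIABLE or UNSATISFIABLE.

SATISFIABLE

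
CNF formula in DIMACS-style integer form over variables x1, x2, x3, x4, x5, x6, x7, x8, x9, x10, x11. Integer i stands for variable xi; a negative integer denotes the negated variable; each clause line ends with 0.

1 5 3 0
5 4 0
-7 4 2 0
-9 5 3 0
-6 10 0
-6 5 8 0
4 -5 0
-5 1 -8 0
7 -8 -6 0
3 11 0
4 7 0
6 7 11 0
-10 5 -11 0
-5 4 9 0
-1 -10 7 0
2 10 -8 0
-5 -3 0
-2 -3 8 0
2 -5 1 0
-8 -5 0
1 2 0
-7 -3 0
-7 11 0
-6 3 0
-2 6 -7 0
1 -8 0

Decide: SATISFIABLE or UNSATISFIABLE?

SATISFIABLE

Pure literal: x4 appears only positively; assign x4 = True.
Try x1 = True.
Branch on x2: take x2 = False.
The remaining clauses are satisfied by x3 = True, x5 = False, x6 = False, x7 = False, x8 = False, x9 = True, x10 = False, x11 = True.
So x1=True, x2=False, x3=True, x4=True, x5=False, x6=False, x7=False, x8=False, x9=True, x10=False, x11=True is a satisfying assignment.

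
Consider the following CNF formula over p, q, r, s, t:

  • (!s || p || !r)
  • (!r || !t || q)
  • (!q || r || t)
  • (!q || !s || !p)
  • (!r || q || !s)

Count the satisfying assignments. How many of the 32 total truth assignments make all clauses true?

Split on q, then r.
  q=1, r=1: remaining (p,s,t) ∈ {(0,0,0); (0,0,1); (1,0,0); (1,0,1)} — 4.
  q=1, r=0: remaining (p,s,t) ∈ {(0,0,1); (0,1,1); (1,0,1)} — 3.
  q=0, r=1: remaining (p,s,t) ∈ {(0,0,0); (1,0,0)} — 2.
  q=0, r=0: p, s, t free → 2^3 = 8.
Total: 4 + 3 + 2 + 8 = 17.

17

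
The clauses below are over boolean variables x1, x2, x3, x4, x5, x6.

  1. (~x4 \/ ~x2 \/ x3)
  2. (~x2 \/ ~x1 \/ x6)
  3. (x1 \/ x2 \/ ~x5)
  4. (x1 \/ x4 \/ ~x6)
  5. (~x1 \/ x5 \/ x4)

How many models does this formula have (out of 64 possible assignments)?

Case analysis on x1 and x2:
  x1=1, x2=1: remaining (x3,x4,x5,x6) ∈ {(0,0,1,1); (1,0,1,1); (1,1,0,1); (1,1,1,1)} — 4.
  x1=1, x2=0: x3, x6 free; 3 ways for (x4,x5) × 2^2 = 12.
  x1=0, x2=1: x5 free; 4 ways for (x3,x4,x6) × 2^1 = 8.
  x1=0, x2=0: x3 free; 3 ways for (x4,x5,x6) × 2^1 = 6.
Total: 4 + 12 + 8 + 6 = 30.

30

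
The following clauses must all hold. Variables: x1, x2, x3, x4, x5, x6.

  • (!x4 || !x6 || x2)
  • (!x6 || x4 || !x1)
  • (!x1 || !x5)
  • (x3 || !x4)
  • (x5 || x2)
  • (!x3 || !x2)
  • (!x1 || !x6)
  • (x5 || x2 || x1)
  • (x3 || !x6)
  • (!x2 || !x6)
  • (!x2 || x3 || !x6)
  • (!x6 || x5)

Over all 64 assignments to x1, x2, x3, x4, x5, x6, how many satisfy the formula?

Satisfying assignments:
  x1=F x2=F x3=F x4=F x5=T x6=F
  x1=F x2=F x3=T x4=F x5=T x6=F
  x1=F x2=F x3=T x4=F x5=T x6=T
  x1=F x2=F x3=T x4=T x5=T x6=F
  x1=F x2=T x3=F x4=F x5=F x6=F
  x1=F x2=T x3=F x4=F x5=T x6=F
  x1=T x2=T x3=F x4=F x5=F x6=F
Count: 7.

7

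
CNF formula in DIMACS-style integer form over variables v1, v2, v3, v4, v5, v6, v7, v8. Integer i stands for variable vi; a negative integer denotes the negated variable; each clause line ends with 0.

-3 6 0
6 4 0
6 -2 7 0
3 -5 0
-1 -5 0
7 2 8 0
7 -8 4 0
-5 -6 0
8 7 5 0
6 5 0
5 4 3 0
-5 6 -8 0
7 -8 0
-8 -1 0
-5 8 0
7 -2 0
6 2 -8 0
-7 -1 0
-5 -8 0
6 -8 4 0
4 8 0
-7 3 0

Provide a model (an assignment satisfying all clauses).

v1=F, v2=F, v3=T, v4=F, v5=F, v6=T, v7=T, v8=T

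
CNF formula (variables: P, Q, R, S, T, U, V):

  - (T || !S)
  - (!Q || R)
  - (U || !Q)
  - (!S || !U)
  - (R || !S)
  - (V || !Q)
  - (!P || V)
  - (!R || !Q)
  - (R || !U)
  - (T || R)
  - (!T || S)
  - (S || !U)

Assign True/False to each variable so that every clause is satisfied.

P = F, Q = F, R = T, S = T, T = T, U = F, V = T

Pure literal: P appears only negated; assign P = False.
Q occurs only negated in the remaining clauses — set Q = False.
Branch on R: take R = True.
Branch on S: take S = True.
  then T is forced to True.
  then U is forced to False.
V is now unconstrained; take V = True.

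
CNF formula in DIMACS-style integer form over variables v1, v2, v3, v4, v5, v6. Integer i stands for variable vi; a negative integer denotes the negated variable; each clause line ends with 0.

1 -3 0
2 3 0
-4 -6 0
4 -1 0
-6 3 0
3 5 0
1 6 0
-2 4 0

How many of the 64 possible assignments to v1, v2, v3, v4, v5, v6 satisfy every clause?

Satisfying assignments:
  v1=T v2=F v3=T v4=T v5=F v6=F
  v1=T v2=F v3=T v4=T v5=T v6=F
  v1=T v2=T v3=F v4=T v5=T v6=F
  v1=T v2=T v3=T v4=T v5=F v6=F
  v1=T v2=T v3=T v4=T v5=T v6=F
Count: 5.

5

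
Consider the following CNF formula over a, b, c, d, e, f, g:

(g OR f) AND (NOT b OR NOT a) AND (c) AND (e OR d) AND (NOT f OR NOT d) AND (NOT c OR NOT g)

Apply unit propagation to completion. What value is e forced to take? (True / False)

(c) stands alone — c = True.
In (NOT g OR NOT c), NOT c is now false; NOT g must hold, so g = False.
In (f OR g), g is now false; f must hold, so f = True.
From (NOT d OR NOT f) and f = True: d = False.
(e OR d) with d = False leaves only e, so e = True.

True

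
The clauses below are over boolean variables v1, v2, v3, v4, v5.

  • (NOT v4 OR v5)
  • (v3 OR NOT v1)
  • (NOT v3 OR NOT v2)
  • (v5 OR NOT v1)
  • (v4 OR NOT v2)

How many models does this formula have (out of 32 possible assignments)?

Case analysis on v1 and v2:
  v1=1, v2=1: a clause becomes empty — 0.
  v1=1, v2=0: remaining (v3,v4,v5) ∈ {(1,0,1); (1,1,1)} — 2.
  v1=0, v2=1: remaining (v3,v4,v5) ∈ {(0,1,1)} — 1.
  v1=0, v2=0: v3 free; 3 ways for (v4,v5) × 2^1 = 6.
Total: 0 + 2 + 1 + 6 = 9.

9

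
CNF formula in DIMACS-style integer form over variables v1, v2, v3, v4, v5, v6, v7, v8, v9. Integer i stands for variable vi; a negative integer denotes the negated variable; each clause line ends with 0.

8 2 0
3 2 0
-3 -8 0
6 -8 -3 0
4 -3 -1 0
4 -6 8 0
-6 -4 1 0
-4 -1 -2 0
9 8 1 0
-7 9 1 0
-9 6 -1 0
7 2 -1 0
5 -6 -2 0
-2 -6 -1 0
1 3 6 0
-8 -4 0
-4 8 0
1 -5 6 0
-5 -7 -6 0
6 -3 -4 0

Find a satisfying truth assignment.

Set v1 = True and propagate.
Branch on v2: take v2 = True.
  then v4 is forced to False.
  then v3 is forced to False.
  then v6 is forced to False.
  then v9 is forced to False.
v5, v7, v8 are now unconstrained; take v5 = False, v7 = False, v8 = False.

v1 = True, v2 = True, v3 = False, v4 = False, v5 = False, v6 = False, v7 = False, v8 = False, v9 = False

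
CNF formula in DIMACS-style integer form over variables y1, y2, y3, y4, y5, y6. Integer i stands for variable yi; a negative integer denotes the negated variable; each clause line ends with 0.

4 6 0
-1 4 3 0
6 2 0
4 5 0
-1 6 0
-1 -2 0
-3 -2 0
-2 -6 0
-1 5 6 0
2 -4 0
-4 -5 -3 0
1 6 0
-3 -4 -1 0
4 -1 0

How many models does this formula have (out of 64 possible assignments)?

The models are:
  y1=F y2=F y3=F y4=F y5=T y6=T
  y1=F y2=F y3=T y4=F y5=T y6=T
That's 2 in total.

2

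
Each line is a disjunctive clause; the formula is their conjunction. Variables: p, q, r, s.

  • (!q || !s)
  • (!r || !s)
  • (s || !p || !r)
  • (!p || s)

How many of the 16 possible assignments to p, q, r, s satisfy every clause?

Satisfying assignments:
  p=F q=F r=F s=F
  p=F q=F r=F s=T
  p=F q=F r=T s=F
  p=F q=T r=F s=F
  p=F q=T r=T s=F
  p=T q=F r=F s=T
Count: 6.

6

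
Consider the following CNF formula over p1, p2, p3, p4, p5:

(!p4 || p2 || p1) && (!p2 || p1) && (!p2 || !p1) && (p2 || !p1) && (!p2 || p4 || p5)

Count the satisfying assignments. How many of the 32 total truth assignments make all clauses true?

4

Satisfying assignments:
  p1=0 p2=0 p3=0 p4=0 p5=0
  p1=0 p2=0 p3=0 p4=0 p5=1
  p1=0 p2=0 p3=1 p4=0 p5=0
  p1=0 p2=0 p3=1 p4=0 p5=1
That's 4 in total.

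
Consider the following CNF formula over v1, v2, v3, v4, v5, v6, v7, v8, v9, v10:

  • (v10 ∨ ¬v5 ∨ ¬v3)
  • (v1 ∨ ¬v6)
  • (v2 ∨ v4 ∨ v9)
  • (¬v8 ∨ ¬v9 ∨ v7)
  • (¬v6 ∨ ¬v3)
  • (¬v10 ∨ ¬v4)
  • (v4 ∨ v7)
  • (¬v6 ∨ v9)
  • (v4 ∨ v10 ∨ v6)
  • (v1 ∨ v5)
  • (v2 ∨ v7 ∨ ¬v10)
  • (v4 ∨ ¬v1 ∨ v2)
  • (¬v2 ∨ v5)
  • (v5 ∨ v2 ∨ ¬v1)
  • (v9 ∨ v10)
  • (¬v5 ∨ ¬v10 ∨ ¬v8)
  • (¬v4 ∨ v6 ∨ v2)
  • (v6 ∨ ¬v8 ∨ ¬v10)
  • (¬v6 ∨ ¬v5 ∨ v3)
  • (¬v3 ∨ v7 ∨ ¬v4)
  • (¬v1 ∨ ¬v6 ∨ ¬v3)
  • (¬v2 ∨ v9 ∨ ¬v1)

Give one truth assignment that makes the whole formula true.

Pure literal: v7 appears only positively; assign v7 = True.
Pure literal: v8 appears only negated; assign v8 = False.
Branch on v1: take v1 = False.
  then v6 is forced to False.
  then v5 is forced to True.
The remaining clauses are satisfied by v2 = True, v3 = False, v4 = True, v9 = True, v10 = False.
Every clause has at least one true literal under this assignment.

v1 = F  v2 = T  v3 = F  v4 = T  v5 = T  v6 = F  v7 = T  v8 = F  v9 = T  v10 = F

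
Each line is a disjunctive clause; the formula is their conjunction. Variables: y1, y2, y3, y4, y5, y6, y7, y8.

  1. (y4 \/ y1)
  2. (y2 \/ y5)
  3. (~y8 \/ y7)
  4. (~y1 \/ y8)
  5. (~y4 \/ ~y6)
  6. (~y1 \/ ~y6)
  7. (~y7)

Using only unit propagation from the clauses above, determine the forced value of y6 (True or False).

False

(~y7) is a unit clause: y7 = False.
(~y8 \/ y7): since y7 = False, the clause reduces to (~y8). y8 = False.
(~y1 \/ y8) with y8 = False leaves only ~y1, so y1 = False.
(y4 \/ y1): since y1 = False, the clause reduces to (y4). y4 = True.
In (~y6 \/ ~y4), ~y4 is now false; ~y6 must hold, so y6 = False.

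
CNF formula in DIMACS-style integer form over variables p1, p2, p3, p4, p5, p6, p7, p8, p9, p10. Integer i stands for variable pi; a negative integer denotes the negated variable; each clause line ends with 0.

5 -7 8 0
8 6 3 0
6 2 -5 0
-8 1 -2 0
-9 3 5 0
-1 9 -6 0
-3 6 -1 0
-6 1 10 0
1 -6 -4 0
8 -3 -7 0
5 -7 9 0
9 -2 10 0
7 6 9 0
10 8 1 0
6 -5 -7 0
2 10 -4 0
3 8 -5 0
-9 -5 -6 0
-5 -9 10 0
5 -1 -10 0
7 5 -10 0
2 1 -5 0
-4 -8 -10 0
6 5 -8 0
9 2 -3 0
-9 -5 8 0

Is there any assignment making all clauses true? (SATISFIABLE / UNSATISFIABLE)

SATISFIABLE

p4 occurs only negated in the remaining clauses — set p4 = False.
Branch on p1: take p1 = False.
Set p2 = False and propagate.
  then p5 is forced to False.
For the remaining variables, p3 = True, p6 = True, p7 = True, p8 = True, p9 = True, p10 = True works.
Every clause has at least one true literal under this assignment.
So p1=F, p2=F, p3=T, p4=F, p5=F, p6=T, p7=T, p8=T, p9=T, p10=T is a satisfying assignment.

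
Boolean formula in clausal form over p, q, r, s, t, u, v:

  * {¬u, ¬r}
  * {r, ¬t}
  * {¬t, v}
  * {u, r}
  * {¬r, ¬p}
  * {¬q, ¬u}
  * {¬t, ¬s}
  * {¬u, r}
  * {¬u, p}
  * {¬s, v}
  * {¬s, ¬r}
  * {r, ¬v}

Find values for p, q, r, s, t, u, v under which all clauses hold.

Pure literal: q appears only negated; assign q = False.
s occurs only negated in the remaining clauses — set s = False.
Try p = False.
  then u is forced to False.
  then r is forced to True.
Try t = True.
  then v is forced to True.
Check each clause:
  1. {¬u, ¬r} — ¬u is true.
  2. {¬t, r} — r is true.
  3. {v, ¬t} — v is true.
  4. {u, r} — r is true.
  5. {¬p, ¬r} — ¬p is true.
  6. {¬u, ¬q} — ¬u is true.
  7. {¬t, ¬s} — ¬s is true.
  8. {r, ¬u} — ¬u is true.
  9. {¬u, p} — ¬u is true.
  10. {¬s, v} — ¬s is true.
  11. {¬r, ¬s} — ¬s is true.
  12. {r, ¬v} — r is true.

p = False, q = False, r = True, s = False, t = True, u = False, v = True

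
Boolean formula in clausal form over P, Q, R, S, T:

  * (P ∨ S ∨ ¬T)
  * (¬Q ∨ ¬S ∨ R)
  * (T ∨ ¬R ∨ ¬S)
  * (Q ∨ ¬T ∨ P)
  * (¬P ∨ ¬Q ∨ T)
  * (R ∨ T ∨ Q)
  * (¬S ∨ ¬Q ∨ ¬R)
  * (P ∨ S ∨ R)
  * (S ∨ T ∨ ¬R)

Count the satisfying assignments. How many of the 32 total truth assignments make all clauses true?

Satisfying assignments:
  P=T Q=F R=F S=F T=T
  P=T Q=F R=F S=T T=T
  P=T Q=F R=T S=F T=T
  P=T Q=F R=T S=T T=T
  P=T Q=T R=F S=F T=T
  P=T Q=T R=T S=F T=T
That's 6 in total.

6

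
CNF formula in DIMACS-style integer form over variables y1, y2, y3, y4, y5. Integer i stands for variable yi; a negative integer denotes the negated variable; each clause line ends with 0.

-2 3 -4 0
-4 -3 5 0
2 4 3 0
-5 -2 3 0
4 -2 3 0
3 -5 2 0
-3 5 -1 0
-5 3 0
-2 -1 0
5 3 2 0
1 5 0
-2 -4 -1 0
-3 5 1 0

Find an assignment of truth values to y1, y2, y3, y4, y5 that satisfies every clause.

Branch on y1: take y1 = False.
  then y5 is forced to True.
  then y3 is forced to True.
y2, y4 are now unconstrained; take y2 = True, y4 = True.
Every clause has at least one true literal under this assignment.

y1=0, y2=1, y3=1, y4=1, y5=1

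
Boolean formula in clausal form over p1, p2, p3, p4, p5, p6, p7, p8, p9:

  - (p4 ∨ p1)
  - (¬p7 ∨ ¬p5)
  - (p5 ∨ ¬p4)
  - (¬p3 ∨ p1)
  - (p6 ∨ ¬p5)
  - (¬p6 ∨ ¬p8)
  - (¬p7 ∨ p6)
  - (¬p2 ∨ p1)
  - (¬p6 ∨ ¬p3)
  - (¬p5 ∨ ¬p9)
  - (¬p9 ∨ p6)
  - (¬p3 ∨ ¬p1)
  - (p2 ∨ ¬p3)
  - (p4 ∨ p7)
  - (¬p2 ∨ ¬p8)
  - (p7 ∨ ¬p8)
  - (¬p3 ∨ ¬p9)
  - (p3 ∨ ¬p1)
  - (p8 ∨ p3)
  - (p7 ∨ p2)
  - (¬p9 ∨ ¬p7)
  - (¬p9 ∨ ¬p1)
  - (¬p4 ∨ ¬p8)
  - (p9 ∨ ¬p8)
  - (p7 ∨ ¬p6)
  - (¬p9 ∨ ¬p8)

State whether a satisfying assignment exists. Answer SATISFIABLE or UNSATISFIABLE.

UNSATISFIABLE

p3 = True:
  propagation gives p1=True; an empty clause results — contradiction.
p3 = False:
  propagation gives p1=False, p4=True, p5=True, p7=False; an empty clause results — contradiction.
Every branch closes, so no satisfying assignment exists.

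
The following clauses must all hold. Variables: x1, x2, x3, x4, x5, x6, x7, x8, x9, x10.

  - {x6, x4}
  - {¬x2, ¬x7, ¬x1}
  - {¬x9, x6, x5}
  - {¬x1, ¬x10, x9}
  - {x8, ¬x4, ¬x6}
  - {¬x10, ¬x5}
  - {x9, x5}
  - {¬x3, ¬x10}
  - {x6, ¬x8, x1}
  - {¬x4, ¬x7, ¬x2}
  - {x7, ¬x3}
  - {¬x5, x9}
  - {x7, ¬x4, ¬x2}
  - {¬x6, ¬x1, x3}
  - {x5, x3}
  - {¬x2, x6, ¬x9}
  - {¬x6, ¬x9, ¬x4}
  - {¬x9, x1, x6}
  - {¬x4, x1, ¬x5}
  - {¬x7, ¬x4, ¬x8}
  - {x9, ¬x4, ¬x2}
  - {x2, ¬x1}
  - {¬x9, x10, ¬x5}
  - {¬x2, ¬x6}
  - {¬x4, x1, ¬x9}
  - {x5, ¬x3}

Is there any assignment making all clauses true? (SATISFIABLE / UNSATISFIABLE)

x9 = True:
  x6 = True:
    x3 = True:
      propagation gives x10=False, x7=True, x5=False; contradiction.
    x3 = False:
      propagation gives x5=True, x10=False; contradiction.
  x6 = False:
    propagation gives x4=True, x5=True, x10=False; an empty clause results — contradiction.
x9 = False:
  propagation gives x5=True; an empty clause results — contradiction.
Every branch closes, so no satisfying assignment exists.

UNSATISFIABLE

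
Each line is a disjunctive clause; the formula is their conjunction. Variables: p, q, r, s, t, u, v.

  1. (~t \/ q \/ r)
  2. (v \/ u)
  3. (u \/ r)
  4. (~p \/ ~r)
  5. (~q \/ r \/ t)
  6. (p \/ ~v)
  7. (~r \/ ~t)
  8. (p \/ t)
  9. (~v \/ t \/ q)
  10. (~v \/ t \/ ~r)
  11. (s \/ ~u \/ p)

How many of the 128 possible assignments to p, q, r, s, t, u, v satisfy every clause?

7

Satisfying assignments:
  p=F q=T r=F s=T t=T u=T v=F
  p=T q=F r=F s=F t=F u=T v=F
  p=T q=F r=F s=T t=F u=T v=F
  p=T q=T r=F s=F t=T u=T v=F
  p=T q=T r=F s=F t=T u=T v=T
  p=T q=T r=F s=T t=T u=T v=F
  p=T q=T r=F s=T t=T u=T v=T
That's 7 in total.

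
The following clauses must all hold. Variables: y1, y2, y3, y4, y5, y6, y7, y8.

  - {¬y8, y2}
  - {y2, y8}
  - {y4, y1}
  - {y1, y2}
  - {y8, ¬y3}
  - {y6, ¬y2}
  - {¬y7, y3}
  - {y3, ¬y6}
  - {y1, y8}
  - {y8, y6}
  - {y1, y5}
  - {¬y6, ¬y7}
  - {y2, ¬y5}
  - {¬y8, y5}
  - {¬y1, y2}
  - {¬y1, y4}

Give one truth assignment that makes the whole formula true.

y1=T  y2=T  y3=T  y4=T  y5=T  y6=T  y7=F  y8=T

Check each clause:
  1. {y2, ¬y8} — y2 is true.
  2. {y2, y8} — y8 is true.
  3. {y1, y4} — y1 is true.
  4. {y1, y2} — y1 is true.
  5. {y8, ¬y3} — y8 is true.
  6. {¬y2, y6} — y6 is true.
  7. {y3, ¬y7} — ¬y7 is true.
  8. {y3, ¬y6} — y3 is true.
  9. {y8, y1} — y8 is true.
  10. {y8, y6} — y8 is true.
  11. {y1, y5} — y1 is true.
  12. {¬y7, ¬y6} — ¬y7 is true.
  13. {y2, ¬y5} — y2 is true.
  14. {y5, ¬y8} — y5 is true.
  15. {y2, ¬y1} — y2 is true.
  16. {y4, ¬y1} — y4 is true.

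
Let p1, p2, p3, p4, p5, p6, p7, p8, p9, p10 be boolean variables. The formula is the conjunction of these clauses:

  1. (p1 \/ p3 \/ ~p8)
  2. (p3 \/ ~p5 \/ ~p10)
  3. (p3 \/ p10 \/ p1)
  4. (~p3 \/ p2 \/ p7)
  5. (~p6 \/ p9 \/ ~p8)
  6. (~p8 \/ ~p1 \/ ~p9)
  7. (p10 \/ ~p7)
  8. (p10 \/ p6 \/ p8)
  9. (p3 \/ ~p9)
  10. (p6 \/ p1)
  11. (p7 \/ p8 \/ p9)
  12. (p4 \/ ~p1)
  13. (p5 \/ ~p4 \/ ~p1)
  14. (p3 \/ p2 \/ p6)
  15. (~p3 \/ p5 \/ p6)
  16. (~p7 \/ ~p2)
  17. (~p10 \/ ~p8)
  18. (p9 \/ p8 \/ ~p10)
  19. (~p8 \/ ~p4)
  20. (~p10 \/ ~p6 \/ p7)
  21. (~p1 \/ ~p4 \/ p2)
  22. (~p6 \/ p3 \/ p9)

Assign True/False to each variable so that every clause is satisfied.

p1=True, p2=True, p3=True, p4=True, p5=True, p6=True, p7=False, p8=False, p9=True, p10=False

Check each clause:
  1. (~p8 \/ p3 \/ p1) — ~p8 is true.
  2. (~p10 \/ ~p5 \/ p3) — p3 is true.
  3. (p10 \/ p3 \/ p1) — p1 is true.
  4. (p7 \/ p2 \/ ~p3) — p2 is true.
  5. (~p8 \/ p9 \/ ~p6) — ~p8 is true.
  6. (~p1 \/ ~p9 \/ ~p8) — ~p8 is true.
  7. (~p7 \/ p10) — ~p7 is true.
  8. (p8 \/ p10 \/ p6) — p6 is true.
  9. (p3 \/ ~p9) — p3 is true.
  10. (p1 \/ p6) — p1 is true.
  11. (p8 \/ p9 \/ p7) — p9 is true.
  12. (~p1 \/ p4) — p4 is true.
  13. (~p1 \/ ~p4 \/ p5) — p5 is true.
  14. (p2 \/ p3 \/ p6) — p2 is true.
  15. (p6 \/ ~p3 \/ p5) — p5 is true.
  16. (~p2 \/ ~p7) — ~p7 is true.
  17. (~p8 \/ ~p10) — ~p8 is true.
  18. (p8 \/ p9 \/ ~p10) — p9 is true.
  19. (~p8 \/ ~p4) — ~p8 is true.
  20. (p7 \/ ~p6 \/ ~p10) — ~p10 is true.
  21. (p2 \/ ~p1 \/ ~p4) — p2 is true.
  22. (p9 \/ p3 \/ ~p6) — p9 is true.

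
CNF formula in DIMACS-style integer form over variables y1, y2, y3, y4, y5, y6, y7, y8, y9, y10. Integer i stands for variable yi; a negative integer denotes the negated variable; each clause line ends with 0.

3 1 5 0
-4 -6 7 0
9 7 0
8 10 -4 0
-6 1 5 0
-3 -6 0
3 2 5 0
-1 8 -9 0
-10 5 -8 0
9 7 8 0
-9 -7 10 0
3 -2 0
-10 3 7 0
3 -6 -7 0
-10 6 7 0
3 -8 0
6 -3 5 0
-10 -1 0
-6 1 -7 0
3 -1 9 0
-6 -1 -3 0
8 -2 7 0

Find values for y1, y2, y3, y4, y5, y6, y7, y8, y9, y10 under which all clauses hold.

y1 = T, y2 = T, y3 = T, y4 = T, y5 = T, y6 = F, y7 = F, y8 = T, y9 = T, y10 = F

Pure literal: y5 appears only positively; assign y5 = True.
Try y1 = True.
  then y10 is forced to False.
Set y2 = True and propagate.
  then y3 is forced to True.
  then y6 is forced to False.
Try y4 = True.
  then y8 is forced to True.
The remaining clauses are satisfied by y7 = False, y9 = True.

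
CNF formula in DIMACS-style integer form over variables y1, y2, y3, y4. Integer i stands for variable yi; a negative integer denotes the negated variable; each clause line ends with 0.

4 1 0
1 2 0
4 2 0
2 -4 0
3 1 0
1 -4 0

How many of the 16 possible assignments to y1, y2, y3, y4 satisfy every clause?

4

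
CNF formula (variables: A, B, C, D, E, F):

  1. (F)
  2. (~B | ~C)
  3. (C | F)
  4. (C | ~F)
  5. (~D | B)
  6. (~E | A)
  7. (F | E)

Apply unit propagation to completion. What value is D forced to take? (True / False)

False

(F) is a unit clause: F = True.
(~F | C) with F = True leaves only C, so C = True.
In (~B | ~C), ~C is now false; ~B must hold, so B = False.
From (B | ~D) and B = False: D = False.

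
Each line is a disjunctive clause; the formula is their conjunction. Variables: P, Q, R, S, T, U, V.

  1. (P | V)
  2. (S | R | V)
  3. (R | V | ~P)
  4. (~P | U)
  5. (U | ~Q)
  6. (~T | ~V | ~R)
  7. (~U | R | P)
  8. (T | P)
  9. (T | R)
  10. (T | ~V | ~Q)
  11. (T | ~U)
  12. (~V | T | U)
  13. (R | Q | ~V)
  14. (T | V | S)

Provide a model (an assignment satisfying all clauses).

P = 1, Q = 1, R = 0, S = 0, T = 1, U = 1, V = 1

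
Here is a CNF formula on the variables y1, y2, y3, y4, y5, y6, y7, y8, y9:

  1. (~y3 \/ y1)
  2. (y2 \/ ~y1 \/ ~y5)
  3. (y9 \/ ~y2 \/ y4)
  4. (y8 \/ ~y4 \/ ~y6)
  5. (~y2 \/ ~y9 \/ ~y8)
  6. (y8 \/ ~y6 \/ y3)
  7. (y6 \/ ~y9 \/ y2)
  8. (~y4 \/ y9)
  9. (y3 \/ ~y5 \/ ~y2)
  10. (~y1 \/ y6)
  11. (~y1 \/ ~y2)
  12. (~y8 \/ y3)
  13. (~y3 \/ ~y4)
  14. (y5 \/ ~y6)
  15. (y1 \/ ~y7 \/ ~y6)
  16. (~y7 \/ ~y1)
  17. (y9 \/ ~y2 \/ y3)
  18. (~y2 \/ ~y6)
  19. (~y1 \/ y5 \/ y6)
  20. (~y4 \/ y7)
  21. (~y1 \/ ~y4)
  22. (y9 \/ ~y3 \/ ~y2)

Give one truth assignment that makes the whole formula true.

Try y1 = False.
  then y3 is forced to False.
  then y8 is forced to False.
  then y6 is forced to False.
For the remaining variables, y2 = False, y4 = False, y5 = True, y7 = True, y9 = False works.
Every clause has at least one true literal under this assignment.

y1=False, y2=False, y3=False, y4=False, y5=True, y6=False, y7=True, y8=False, y9=False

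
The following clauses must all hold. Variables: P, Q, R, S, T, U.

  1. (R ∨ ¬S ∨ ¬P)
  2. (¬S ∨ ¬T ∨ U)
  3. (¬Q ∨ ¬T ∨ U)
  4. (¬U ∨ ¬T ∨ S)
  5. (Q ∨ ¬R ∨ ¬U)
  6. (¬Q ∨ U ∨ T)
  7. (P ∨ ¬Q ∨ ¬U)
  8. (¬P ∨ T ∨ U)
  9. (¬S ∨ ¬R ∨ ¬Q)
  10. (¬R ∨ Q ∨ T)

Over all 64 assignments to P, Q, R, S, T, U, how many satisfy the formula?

Split on U, then Q.
  U=1, Q=1: remaining (P,R,S,T) ∈ {(1,0,0,0); (1,1,0,0)} — 2.
  U=1, Q=0: remaining (P,R,S,T) ∈ {(0,0,0,0); (0,0,1,0); (0,0,1,1); (1,0,0,0)} — 4.
  U=0, Q=1: a clause becomes empty — 0.
  U=0, Q=0: 6 of the 16 assignments to (P,R,S,T) work.
Total: 2 + 4 + 0 + 6 = 12.

12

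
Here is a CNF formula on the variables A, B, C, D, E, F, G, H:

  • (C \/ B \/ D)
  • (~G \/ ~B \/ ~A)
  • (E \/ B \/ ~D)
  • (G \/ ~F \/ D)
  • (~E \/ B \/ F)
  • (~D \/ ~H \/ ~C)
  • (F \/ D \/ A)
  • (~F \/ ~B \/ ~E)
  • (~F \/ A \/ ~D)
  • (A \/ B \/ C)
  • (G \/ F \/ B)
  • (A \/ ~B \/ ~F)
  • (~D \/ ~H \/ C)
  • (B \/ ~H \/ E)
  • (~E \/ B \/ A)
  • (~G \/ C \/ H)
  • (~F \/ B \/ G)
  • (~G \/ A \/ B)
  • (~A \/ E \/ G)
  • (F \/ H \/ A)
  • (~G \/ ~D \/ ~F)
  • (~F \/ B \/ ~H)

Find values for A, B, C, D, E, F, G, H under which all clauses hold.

A=1, B=1, C=1, D=0, E=1, F=0, G=0, H=1

Check each clause:
  1. (C \/ B \/ D) — B is true.
  2. (~G \/ ~A \/ ~B) — ~G is true.
  3. (B \/ E \/ ~D) — B is true.
  4. (G \/ D \/ ~F) — ~F is true.
  5. (F \/ B \/ ~E) — B is true.
  6. (~C \/ ~D \/ ~H) — ~D is true.
  7. (D \/ A \/ F) — A is true.
  8. (~B \/ ~F \/ ~E) — ~F is true.
  9. (~D \/ A \/ ~F) — A is true.
  10. (A \/ B \/ C) — A is true.
  11. (G \/ B \/ F) — B is true.
  12. (~B \/ ~F \/ A) — A is true.
  13. (~D \/ ~H \/ C) — C is true.
  14. (~H \/ E \/ B) — B is true.
  15. (B \/ ~E \/ A) — A is true.
  16. (C \/ ~G \/ H) — H is true.
  17. (G \/ ~F \/ B) — B is true.
  18. (B \/ A \/ ~G) — A is true.
  19. (~A \/ G \/ E) — E is true.
  20. (F \/ H \/ A) — H is true.
  21. (~D \/ ~G \/ ~F) — ~G is true.
  22. (~F \/ ~H \/ B) — ~F is true.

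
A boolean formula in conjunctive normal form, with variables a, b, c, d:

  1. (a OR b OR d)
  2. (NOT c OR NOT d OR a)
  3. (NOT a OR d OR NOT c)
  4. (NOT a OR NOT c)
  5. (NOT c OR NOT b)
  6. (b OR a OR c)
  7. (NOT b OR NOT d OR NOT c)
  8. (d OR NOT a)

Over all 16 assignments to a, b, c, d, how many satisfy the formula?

4

Satisfying assignments:
  a=0 b=1 c=0 d=0
  a=0 b=1 c=0 d=1
  a=1 b=0 c=0 d=1
  a=1 b=1 c=0 d=1
Count: 4.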